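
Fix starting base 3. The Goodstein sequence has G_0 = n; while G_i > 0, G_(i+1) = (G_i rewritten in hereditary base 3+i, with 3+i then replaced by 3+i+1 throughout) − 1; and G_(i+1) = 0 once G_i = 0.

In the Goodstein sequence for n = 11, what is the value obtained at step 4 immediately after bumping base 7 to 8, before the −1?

[0] 11 ≡ 3^2 + 2 (base 3). Lift 4: 18. −1: 17.
[1] 17 ≡ 4^2 + 1 (base 4). Lift 5: 26. −1: 25.
[2] 25 ≡ 5^2 (base 5). Lift 6: 36. −1: 35.
[3] 35 ≡ 5·6 + 5 (base 6). Lift 7: 40. −1: 39.
[4] 39 ≡ 5·7 + 4 (base 7). Lift 8: 44. −1: 43.

44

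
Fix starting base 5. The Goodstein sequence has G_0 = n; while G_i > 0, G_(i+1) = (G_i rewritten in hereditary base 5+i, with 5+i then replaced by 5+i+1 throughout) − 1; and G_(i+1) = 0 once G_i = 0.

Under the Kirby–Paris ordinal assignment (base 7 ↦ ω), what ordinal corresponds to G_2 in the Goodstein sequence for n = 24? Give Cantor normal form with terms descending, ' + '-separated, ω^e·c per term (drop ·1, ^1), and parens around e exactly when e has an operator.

ω·4 + 2

(0) 24|_5 = 4·5 + 4 ↦ 4·6 + 4|_6 = 28 ⇒ 27
(1) 27|_6 = 4·6 + 3 ↦ 4·7 + 3|_7 = 31 ⇒ 30
(2) 30|_7 = 4·7 + 2 ↦ 4·8 + 2|_8 = 34 ⇒ 33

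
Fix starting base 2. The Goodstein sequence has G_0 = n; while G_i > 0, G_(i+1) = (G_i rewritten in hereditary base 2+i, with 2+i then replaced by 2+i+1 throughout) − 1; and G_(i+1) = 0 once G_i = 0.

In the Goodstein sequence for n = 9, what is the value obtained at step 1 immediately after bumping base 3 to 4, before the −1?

1024

G_0=9  [base 2] 2^(2 + 1) + 1  →[2↦3]→  3^(3 + 1) + 1 = 82  −1 ⇒ G_1=81
G_1=81  [base 3] 3^(3 + 1)  →[3↦4]→  4^(4 + 1) = 1024  −1 ⇒ G_2=1023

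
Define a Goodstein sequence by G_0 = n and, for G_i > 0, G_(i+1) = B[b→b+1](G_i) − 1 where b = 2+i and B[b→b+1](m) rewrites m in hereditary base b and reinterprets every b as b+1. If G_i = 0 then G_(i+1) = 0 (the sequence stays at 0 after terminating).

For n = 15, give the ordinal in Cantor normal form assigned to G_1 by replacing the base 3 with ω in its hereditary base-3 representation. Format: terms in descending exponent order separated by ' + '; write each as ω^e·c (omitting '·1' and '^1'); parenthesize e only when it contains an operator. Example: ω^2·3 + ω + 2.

ω^(ω + 1) + ω^ω + ω

15 —HB2→ 2^(2 + 1) + 2^2 + 2 + 1 —bump→ 3^(3 + 1) + 3^3 + 3 + 1 = 112 —(−1)→ 111
111 —HB3→ 3^(3 + 1) + 3^3 + 3 —bump→ 4^(4 + 1) + 4^4 + 4 = 1284 —(−1)→ 1283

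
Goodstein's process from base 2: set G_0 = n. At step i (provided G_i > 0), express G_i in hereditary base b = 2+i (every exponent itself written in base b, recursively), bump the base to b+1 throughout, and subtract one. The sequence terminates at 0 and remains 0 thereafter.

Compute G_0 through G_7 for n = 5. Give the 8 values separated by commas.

5, 27, 255, 467, 775, 1197, 1751, 2454

[0] 5 ≡ 2^2 + 1 (base 2). Lift 3: 28. −1: 27.
[1] 27 ≡ 3^3 (base 3). Lift 4: 256. −1: 255.
[2] 255 ≡ 3·4^3 + 3·4^2 + 3·4 + 3 (base 4). Lift 5: 468. −1: 467.
[3] 467 ≡ 3·5^3 + 3·5^2 + 3·5 + 2 (base 5). Lift 6: 776. −1: 775.
[4] 775 ≡ 3·6^3 + 3·6^2 + 3·6 + 1 (base 6). Lift 7: 1198. −1: 1197.
[5] 1197 ≡ 3·7^3 + 3·7^2 + 3·7 (base 7). Lift 8: 1752. −1: 1751.
[6] 1751 ≡ 3·8^3 + 3·8^2 + 2·8 + 7 (base 8). Lift 9: 2455. −1: 2454.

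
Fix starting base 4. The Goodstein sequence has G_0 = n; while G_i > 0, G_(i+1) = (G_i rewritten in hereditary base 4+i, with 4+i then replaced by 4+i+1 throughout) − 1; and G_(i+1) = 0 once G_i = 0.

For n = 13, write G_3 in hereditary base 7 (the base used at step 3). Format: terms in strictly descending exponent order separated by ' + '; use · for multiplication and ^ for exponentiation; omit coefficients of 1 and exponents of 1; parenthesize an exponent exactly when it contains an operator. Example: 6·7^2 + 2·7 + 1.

G_0=13  [base 4] 3·4 + 1  →[4↦5]→  3·5 + 1 = 16  −1 ⇒ G_1=15
G_1=15  [base 5] 3·5  →[5↦6]→  3·6 = 18  −1 ⇒ G_2=17
G_2=17  [base 6] 2·6 + 5  →[6↦7]→  2·7 + 5 = 19  −1 ⇒ G_3=18
G_3=18  [base 7] 2·7 + 4  →[7↦8]→  2·8 + 4 = 20  −1 ⇒ G_4=19

2·7 + 4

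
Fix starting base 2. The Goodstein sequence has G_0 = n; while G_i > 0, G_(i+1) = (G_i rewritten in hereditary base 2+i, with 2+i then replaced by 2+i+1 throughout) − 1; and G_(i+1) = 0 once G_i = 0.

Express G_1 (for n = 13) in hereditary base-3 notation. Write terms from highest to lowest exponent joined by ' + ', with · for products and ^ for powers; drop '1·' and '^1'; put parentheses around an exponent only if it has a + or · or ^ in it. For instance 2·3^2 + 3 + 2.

[0] 13 ≡ 2^(2 + 1) + 2^2 + 1 (base 2). Lift 3: 109. −1: 108.
[1] 108 ≡ 3^(3 + 1) + 3^3 (base 3). Lift 4: 1280. −1: 1279.

3^(3 + 1) + 3^3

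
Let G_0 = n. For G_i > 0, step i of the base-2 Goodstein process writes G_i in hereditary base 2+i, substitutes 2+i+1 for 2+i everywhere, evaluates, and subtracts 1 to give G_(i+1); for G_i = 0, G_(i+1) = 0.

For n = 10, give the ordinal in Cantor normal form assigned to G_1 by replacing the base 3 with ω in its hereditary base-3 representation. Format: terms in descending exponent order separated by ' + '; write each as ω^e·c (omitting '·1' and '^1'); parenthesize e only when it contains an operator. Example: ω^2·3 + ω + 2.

base 2: 10 = 2^(2 + 1) + 2; at 3: 3^(3 + 1) + 3 = 84; next = 83
base 3: 83 = 3^(3 + 1) + 2; at 4: 4^(4 + 1) + 2 = 1026; next = 1025

ω^(ω + 1) + 2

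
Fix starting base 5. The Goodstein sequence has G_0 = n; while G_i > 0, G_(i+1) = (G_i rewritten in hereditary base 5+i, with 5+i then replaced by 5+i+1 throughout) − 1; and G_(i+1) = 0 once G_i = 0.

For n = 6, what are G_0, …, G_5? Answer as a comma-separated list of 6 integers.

6, 6, 6, 5, 4, 3

i=0: 6 = 5 + 1 (b=5); 5→6: 6 + 1 = 7; 7−1 = 6
i=1: 6 = 6 (b=6); 6→7: 7 = 7; 7−1 = 6
i=2: 6 = 6 (b=7); 7→8: 6 = 6; 6−1 = 5
i=3: 5 = 5 (b=8); 8→9: 5 = 5; 5−1 = 4
i=4: 4 = 4 (b=9); 9→10: 4 = 4; 4−1 = 3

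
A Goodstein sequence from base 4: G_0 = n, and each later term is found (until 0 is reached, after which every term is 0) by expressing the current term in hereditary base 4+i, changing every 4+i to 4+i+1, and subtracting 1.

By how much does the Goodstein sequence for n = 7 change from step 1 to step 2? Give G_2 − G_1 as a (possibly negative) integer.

i=0: 7 = 4 + 3 (b=4); 4→5: 5 + 3 = 8; 8−1 = 7
i=1: 7 = 5 + 2 (b=5); 5→6: 6 + 2 = 8; 8−1 = 7

0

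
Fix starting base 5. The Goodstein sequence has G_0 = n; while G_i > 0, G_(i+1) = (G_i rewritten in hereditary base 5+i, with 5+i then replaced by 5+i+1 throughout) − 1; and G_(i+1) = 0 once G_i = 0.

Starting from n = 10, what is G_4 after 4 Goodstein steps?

base 5: 10 = 2·5; at 6: 2·6 = 12; next = 11
base 6: 11 = 6 + 5; at 7: 7 + 5 = 12; next = 11
base 7: 11 = 7 + 4; at 8: 8 + 4 = 12; next = 11
base 8: 11 = 8 + 3; at 9: 9 + 3 = 12; next = 11
base 9: 11 = 9 + 2; at 10: 10 + 2 = 12; next = 11

11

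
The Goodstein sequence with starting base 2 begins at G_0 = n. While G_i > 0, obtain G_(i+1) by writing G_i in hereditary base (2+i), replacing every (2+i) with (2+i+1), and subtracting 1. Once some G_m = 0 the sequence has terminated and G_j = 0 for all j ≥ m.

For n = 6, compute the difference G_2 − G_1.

i=0: 6 = 2^2 + 2 (b=2); 2→3: 3^3 + 3 = 30; 30−1 = 29
i=1: 29 = 3^3 + 2 (b=3); 3→4: 4^4 + 2 = 258; 258−1 = 257

228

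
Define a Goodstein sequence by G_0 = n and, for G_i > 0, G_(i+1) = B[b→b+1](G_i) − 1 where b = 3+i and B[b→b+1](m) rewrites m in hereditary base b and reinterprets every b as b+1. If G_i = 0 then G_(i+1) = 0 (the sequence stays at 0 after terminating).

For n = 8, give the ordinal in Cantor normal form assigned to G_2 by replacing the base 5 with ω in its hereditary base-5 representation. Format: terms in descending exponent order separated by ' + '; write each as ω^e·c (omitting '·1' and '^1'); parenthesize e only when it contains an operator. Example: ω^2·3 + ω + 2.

ω·2

(0) 8|_3 = 2·3 + 2 ↦ 2·4 + 2|_4 = 10 ⇒ 9
(1) 9|_4 = 2·4 + 1 ↦ 2·5 + 1|_5 = 11 ⇒ 10
(2) 10|_5 = 2·5 ↦ 2·6|_6 = 12 ⇒ 11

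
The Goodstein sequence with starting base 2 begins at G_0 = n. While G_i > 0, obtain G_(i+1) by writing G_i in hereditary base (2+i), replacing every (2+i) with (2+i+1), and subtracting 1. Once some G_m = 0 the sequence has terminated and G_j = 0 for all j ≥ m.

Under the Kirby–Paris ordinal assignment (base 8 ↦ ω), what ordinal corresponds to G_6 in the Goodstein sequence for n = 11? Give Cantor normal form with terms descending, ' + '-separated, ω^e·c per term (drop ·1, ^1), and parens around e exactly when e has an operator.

ω^ω·7 + ω^7·7 + ω^6·7 + ω^5·7 + ω^4·7 + ω^3·7 + ω^2·7 + ω·7 + 7

11 —HB2→ 2^(2 + 1) + 2 + 1 —bump→ 3^(3 + 1) + 3 + 1 = 85 —(−1)→ 84
84 —HB3→ 3^(3 + 1) + 3 —bump→ 4^(4 + 1) + 4 = 1028 —(−1)→ 1027
1027 —HB4→ 4^(4 + 1) + 3 —bump→ 5^(5 + 1) + 3 = 15628 —(−1)→ 15627
15627 —HB5→ 5^(5 + 1) + 2 —bump→ 6^(6 + 1) + 2 = 279938 —(−1)→ 279937
279937 —HB6→ 6^(6 + 1) + 1 —bump→ 7^(7 + 1) + 1 = 5764802 —(−1)→ 5764801
5764801 —HB7→ 7^(7 + 1) —bump→ 8^(8 + 1) = 134217728 —(−1)→ 134217727
134217727 —HB8→ 7·8^8 + 7·8^7 + 7·8^6 + 7·8^5 + 7·8^4 + 7·8^3 + 7·8^2 + 7·8 + 7 —bump→ 7·9^9 + 7·9^7 + 7·9^6 + 7·9^5 + 7·9^4 + 7·9^3 + 7·9^2 + 7·9 + 7 = 2749609303 —(−1)→ 2749609302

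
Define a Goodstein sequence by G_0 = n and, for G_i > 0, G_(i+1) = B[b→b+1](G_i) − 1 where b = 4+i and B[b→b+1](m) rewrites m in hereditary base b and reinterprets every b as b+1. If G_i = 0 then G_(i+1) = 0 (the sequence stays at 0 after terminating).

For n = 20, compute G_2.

(0) 20|_4 = 4^2 + 4 ↦ 5^2 + 5|_5 = 30 ⇒ 29
(1) 29|_5 = 5^2 + 4 ↦ 6^2 + 4|_6 = 40 ⇒ 39

39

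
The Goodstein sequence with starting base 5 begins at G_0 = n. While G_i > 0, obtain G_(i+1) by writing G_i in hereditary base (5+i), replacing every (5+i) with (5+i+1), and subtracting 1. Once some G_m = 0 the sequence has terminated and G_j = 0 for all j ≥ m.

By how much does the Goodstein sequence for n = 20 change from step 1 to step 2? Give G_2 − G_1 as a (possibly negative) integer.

[0] 20 ≡ 4·5 (base 5). Lift 6: 24. −1: 23.
[1] 23 ≡ 3·6 + 5 (base 6). Lift 7: 26. −1: 25.

2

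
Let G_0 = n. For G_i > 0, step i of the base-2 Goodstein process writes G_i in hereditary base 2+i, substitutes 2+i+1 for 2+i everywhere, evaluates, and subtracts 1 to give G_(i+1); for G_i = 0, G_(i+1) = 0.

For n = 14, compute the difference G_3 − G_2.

i=0: 14 = 2^(2 + 1) + 2^2 + 2 (b=2); 2→3: 3^(3 + 1) + 3^3 + 3 = 111; 111−1 = 110
i=1: 110 = 3^(3 + 1) + 3^3 + 2 (b=3); 3→4: 4^(4 + 1) + 4^4 + 2 = 1282; 1282−1 = 1281
i=2: 1281 = 4^(4 + 1) + 4^4 + 1 (b=4); 4→5: 5^(5 + 1) + 5^5 + 1 = 18751; 18751−1 = 18750

17469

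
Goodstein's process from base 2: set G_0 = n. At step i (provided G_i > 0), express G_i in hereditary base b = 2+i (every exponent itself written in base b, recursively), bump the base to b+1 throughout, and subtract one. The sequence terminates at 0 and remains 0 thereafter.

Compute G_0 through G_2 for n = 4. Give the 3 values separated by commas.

(0) 4|_2 = 2^2 ↦ 3^3|_3 = 27 ⇒ 26
(1) 26|_3 = 2·3^2 + 2·3 + 2 ↦ 2·4^2 + 2·4 + 2|_4 = 42 ⇒ 41

4, 26, 41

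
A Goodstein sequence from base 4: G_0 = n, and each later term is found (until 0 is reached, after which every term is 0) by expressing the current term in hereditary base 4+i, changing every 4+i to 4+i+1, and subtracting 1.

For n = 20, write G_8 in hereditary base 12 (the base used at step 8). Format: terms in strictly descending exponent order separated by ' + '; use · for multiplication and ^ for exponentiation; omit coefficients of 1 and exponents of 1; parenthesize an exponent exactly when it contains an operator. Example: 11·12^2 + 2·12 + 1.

[0] 20 ≡ 4^2 + 4 (base 4). Lift 5: 30. −1: 29.
[1] 29 ≡ 5^2 + 4 (base 5). Lift 6: 40. −1: 39.
[2] 39 ≡ 6^2 + 3 (base 6). Lift 7: 52. −1: 51.
[3] 51 ≡ 7^2 + 2 (base 7). Lift 8: 66. −1: 65.
[4] 65 ≡ 8^2 + 1 (base 8). Lift 9: 82. −1: 81.
[5] 81 ≡ 9^2 (base 9). Lift 10: 100. −1: 99.
[6] 99 ≡ 9·10 + 9 (base 10). Lift 11: 108. −1: 107.
[7] 107 ≡ 9·11 + 8 (base 11). Lift 12: 116. −1: 115.
[8] 115 ≡ 9·12 + 7 (base 12). Lift 13: 124. −1: 123.

9·12 + 7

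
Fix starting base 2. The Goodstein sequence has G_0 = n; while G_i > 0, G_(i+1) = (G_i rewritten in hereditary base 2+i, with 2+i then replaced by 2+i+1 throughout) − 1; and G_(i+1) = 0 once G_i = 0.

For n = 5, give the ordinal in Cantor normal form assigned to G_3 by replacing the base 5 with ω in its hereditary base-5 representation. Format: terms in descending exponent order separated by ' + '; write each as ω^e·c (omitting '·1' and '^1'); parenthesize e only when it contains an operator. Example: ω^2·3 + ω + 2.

ω^3·3 + ω^2·3 + ω·3 + 2

G_0=5  [base 2] 2^2 + 1  →[2↦3]→  3^3 + 1 = 28  −1 ⇒ G_1=27
G_1=27  [base 3] 3^3  →[3↦4]→  4^4 = 256  −1 ⇒ G_2=255
G_2=255  [base 4] 3·4^3 + 3·4^2 + 3·4 + 3  →[4↦5]→  3·5^3 + 3·5^2 + 3·5 + 3 = 468  −1 ⇒ G_3=467
G_3=467  [base 5] 3·5^3 + 3·5^2 + 3·5 + 2  →[5↦6]→  3·6^3 + 3·6^2 + 3·6 + 2 = 776  −1 ⇒ G_4=775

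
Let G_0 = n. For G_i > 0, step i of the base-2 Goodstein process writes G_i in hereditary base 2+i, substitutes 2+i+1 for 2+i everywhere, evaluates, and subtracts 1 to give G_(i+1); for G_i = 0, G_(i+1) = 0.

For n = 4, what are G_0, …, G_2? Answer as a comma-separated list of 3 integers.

i=0: 4 = 2^2 (b=2); 2→3: 3^3 = 27; 27−1 = 26
i=1: 26 = 2·3^2 + 2·3 + 2 (b=3); 3→4: 2·4^2 + 2·4 + 2 = 42; 42−1 = 41

4, 26, 41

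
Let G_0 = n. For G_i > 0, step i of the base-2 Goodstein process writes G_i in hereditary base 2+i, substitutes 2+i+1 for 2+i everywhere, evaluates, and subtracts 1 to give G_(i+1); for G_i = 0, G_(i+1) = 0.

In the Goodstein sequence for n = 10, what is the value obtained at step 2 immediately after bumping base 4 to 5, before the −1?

G_0=10  [base 2] 2^(2 + 1) + 2  →[2↦3]→  3^(3 + 1) + 3 = 84  −1 ⇒ G_1=83
G_1=83  [base 3] 3^(3 + 1) + 2  →[3↦4]→  4^(4 + 1) + 2 = 1026  −1 ⇒ G_2=1025
G_2=1025  [base 4] 4^(4 + 1) + 1  →[4↦5]→  5^(5 + 1) + 1 = 15626  −1 ⇒ G_3=15625

15626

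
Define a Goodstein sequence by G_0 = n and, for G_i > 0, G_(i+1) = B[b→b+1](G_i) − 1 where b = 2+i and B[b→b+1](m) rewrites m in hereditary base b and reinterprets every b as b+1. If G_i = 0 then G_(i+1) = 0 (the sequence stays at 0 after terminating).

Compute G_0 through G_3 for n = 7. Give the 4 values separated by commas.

7, 30, 259, 3127

(0) 7|_2 = 2^2 + 2 + 1 ↦ 3^3 + 3 + 1|_3 = 31 ⇒ 30
(1) 30|_3 = 3^3 + 3 ↦ 4^4 + 4|_4 = 260 ⇒ 259
(2) 259|_4 = 4^4 + 3 ↦ 5^5 + 3|_5 = 3128 ⇒ 3127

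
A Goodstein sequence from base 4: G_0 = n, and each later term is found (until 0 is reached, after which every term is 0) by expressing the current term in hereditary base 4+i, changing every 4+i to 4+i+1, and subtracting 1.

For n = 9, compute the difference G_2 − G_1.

1

9 —HB4→ 2·4 + 1 —bump→ 2·5 + 1 = 11 —(−1)→ 10
10 —HB5→ 2·5 —bump→ 2·6 = 12 —(−1)→ 11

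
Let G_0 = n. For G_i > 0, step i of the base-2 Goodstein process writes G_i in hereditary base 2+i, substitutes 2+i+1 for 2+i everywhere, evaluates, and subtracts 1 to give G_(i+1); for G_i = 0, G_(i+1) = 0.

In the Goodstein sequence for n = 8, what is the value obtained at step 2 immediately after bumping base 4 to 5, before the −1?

6311

(0) 8|_2 = 2^(2 + 1) ↦ 3^(3 + 1)|_3 = 81 ⇒ 80
(1) 80|_3 = 2·3^3 + 2·3^2 + 2·3 + 2 ↦ 2·4^4 + 2·4^2 + 2·4 + 2|_4 = 554 ⇒ 553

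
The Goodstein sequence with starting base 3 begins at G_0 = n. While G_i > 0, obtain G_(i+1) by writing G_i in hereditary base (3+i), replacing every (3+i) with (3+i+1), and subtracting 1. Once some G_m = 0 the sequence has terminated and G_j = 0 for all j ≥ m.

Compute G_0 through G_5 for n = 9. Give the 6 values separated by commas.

9, 15, 17, 19, 21, 23

base 3: 9 = 3^2; at 4: 4^2 = 16; next = 15
base 4: 15 = 3·4 + 3; at 5: 3·5 + 3 = 18; next = 17
base 5: 17 = 3·5 + 2; at 6: 3·6 + 2 = 20; next = 19
base 6: 19 = 3·6 + 1; at 7: 3·7 + 1 = 22; next = 21
base 7: 21 = 3·7; at 8: 3·8 = 24; next = 23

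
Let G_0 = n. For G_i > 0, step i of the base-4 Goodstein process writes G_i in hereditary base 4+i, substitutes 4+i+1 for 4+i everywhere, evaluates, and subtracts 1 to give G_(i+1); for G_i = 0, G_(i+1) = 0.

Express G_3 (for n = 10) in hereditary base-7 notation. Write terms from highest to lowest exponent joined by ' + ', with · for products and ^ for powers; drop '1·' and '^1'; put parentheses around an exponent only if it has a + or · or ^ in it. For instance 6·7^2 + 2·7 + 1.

[0] 10 ≡ 2·4 + 2 (base 4). Lift 5: 12. −1: 11.
[1] 11 ≡ 2·5 + 1 (base 5). Lift 6: 13. −1: 12.
[2] 12 ≡ 2·6 (base 6). Lift 7: 14. −1: 13.
[3] 13 ≡ 7 + 6 (base 7). Lift 8: 14. −1: 13.

7 + 6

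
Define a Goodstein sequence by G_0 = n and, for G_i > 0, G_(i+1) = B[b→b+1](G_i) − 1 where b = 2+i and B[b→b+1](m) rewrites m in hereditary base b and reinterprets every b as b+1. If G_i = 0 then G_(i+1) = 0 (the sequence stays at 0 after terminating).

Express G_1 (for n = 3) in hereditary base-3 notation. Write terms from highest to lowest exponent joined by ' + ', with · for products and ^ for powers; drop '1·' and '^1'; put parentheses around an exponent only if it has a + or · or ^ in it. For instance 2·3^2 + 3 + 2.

base 2: 3 = 2 + 1; at 3: 3 + 1 = 4; next = 3
base 3: 3 = 3; at 4: 4 = 4; next = 3

3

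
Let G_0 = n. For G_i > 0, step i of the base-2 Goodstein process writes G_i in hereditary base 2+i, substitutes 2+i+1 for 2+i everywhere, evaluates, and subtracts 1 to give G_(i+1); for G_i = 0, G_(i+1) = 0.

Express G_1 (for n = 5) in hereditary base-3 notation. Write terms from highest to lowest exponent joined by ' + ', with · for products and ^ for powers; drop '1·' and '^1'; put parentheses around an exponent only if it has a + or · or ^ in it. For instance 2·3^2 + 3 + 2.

G_0=5  [base 2] 2^2 + 1  →[2↦3]→  3^3 + 1 = 28  −1 ⇒ G_1=27
G_1=27  [base 3] 3^3  →[3↦4]→  4^4 = 256  −1 ⇒ G_2=255

3^3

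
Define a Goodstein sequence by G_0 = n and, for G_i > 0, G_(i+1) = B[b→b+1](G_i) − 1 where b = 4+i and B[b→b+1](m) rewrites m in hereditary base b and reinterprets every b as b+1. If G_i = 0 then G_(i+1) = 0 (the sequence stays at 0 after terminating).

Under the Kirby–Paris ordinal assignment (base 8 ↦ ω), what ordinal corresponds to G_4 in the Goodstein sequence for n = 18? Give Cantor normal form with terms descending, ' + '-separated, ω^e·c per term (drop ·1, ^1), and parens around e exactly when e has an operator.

18 —HB4→ 4^2 + 2 —bump→ 5^2 + 2 = 27 —(−1)→ 26
26 —HB5→ 5^2 + 1 —bump→ 6^2 + 1 = 37 —(−1)→ 36
36 —HB6→ 6^2 —bump→ 7^2 = 49 —(−1)→ 48
48 —HB7→ 6·7 + 6 —bump→ 6·8 + 6 = 54 —(−1)→ 53
53 —HB8→ 6·8 + 5 —bump→ 6·9 + 5 = 59 —(−1)→ 58

ω·6 + 5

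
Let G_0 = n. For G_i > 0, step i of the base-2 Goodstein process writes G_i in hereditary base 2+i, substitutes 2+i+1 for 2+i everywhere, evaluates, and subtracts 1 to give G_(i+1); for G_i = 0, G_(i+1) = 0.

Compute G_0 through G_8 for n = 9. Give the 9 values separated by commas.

G_0=9  [base 2] 2^(2 + 1) + 1  →[2↦3]→  3^(3 + 1) + 1 = 82  −1 ⇒ G_1=81
G_1=81  [base 3] 3^(3 + 1)  →[3↦4]→  4^(4 + 1) = 1024  −1 ⇒ G_2=1023
G_2=1023  [base 4] 3·4^4 + 3·4^3 + 3·4^2 + 3·4 + 3  →[4↦5]→  3·5^5 + 3·5^3 + 3·5^2 + 3·5 + 3 = 9843  −1 ⇒ G_3=9842
G_3=9842  [base 5] 3·5^5 + 3·5^3 + 3·5^2 + 3·5 + 2  →[5↦6]→  3·6^6 + 3·6^3 + 3·6^2 + 3·6 + 2 = 140744  −1 ⇒ G_4=140743
G_4=140743  [base 6] 3·6^6 + 3·6^3 + 3·6^2 + 3·6 + 1  →[6↦7]→  3·7^7 + 3·7^3 + 3·7^2 + 3·7 + 1 = 2471827  −1 ⇒ G_5=2471826
G_5=2471826  [base 7] 3·7^7 + 3·7^3 + 3·7^2 + 3·7  →[7↦8]→  3·8^8 + 3·8^3 + 3·8^2 + 3·8 = 50333400  −1 ⇒ G_6=50333399
G_6=50333399  [base 8] 3·8^8 + 3·8^3 + 3·8^2 + 2·8 + 7  →[8↦9]→  3·9^9 + 3·9^3 + 3·9^2 + 2·9 + 7 = 1162263922  −1 ⇒ G_7=1162263921
G_7=1162263921  [base 9] 3·9^9 + 3·9^3 + 3·9^2 + 2·9 + 6  →[9↦10]→  3·10^10 + 3·10^3 + 3·10^2 + 2·10 + 6 = 30000003326  −1 ⇒ G_8=30000003325

9, 81, 1023, 9842, 140743, 2471826, 50333399, 1162263921, 30000003325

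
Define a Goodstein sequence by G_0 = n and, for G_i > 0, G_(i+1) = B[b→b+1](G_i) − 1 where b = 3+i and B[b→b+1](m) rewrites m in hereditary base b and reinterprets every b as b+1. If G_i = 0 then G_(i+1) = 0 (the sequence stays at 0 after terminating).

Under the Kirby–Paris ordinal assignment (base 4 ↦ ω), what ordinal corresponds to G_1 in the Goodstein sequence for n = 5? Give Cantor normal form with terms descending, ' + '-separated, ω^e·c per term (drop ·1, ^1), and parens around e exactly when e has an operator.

i=0: 5 = 3 + 2 (b=3); 3→4: 4 + 2 = 6; 6−1 = 5
i=1: 5 = 4 + 1 (b=4); 4→5: 5 + 1 = 6; 6−1 = 5

ω + 1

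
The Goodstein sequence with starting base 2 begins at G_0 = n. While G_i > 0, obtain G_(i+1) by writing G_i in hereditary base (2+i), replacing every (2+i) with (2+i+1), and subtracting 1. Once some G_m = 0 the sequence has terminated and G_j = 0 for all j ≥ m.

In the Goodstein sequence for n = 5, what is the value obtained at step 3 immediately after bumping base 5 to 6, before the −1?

base 2: 5 = 2^2 + 1; at 3: 3^3 + 1 = 28; next = 27
base 3: 27 = 3^3; at 4: 4^4 = 256; next = 255
base 4: 255 = 3·4^3 + 3·4^2 + 3·4 + 3; at 5: 3·5^3 + 3·5^2 + 3·5 + 3 = 468; next = 467
base 5: 467 = 3·5^3 + 3·5^2 + 3·5 + 2; at 6: 3·6^3 + 3·6^2 + 3·6 + 2 = 776; next = 775

776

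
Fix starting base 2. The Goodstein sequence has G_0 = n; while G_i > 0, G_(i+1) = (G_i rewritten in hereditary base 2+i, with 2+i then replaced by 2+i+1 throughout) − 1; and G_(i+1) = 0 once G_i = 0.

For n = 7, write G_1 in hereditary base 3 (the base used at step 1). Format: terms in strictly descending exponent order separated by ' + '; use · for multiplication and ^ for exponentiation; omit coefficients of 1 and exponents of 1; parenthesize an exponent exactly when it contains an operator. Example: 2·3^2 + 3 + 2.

(0) 7|_2 = 2^2 + 2 + 1 ↦ 3^3 + 3 + 1|_3 = 31 ⇒ 30
(1) 30|_3 = 3^3 + 3 ↦ 4^4 + 4|_4 = 260 ⇒ 259

3^3 + 3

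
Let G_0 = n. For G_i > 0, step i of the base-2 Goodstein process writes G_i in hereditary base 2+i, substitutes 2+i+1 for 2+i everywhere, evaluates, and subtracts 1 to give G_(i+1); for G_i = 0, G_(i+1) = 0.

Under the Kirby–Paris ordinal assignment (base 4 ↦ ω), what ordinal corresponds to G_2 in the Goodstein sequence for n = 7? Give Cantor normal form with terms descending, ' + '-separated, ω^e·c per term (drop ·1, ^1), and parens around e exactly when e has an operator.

ω^ω + 3

base 2: 7 = 2^2 + 2 + 1; at 3: 3^3 + 3 + 1 = 31; next = 30
base 3: 30 = 3^3 + 3; at 4: 4^4 + 4 = 260; next = 259
base 4: 259 = 4^4 + 3; at 5: 5^5 + 3 = 3128; next = 3127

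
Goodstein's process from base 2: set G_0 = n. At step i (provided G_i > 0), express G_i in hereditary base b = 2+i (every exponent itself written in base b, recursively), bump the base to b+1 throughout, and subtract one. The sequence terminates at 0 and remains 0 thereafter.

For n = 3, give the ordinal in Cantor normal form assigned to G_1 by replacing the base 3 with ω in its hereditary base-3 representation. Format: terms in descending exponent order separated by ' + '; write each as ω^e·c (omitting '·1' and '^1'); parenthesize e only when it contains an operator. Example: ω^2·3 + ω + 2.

ω

i=0: 3 = 2 + 1 (b=2); 2→3: 3 + 1 = 4; 4−1 = 3
i=1: 3 = 3 (b=3); 3→4: 4 = 4; 4−1 = 3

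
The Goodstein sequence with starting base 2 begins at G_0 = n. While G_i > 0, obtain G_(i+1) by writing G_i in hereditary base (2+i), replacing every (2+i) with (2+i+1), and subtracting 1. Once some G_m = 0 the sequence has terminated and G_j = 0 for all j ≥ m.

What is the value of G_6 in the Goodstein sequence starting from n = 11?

134217727

base 2: 11 = 2^(2 + 1) + 2 + 1; at 3: 3^(3 + 1) + 3 + 1 = 85; next = 84
base 3: 84 = 3^(3 + 1) + 3; at 4: 4^(4 + 1) + 4 = 1028; next = 1027
base 4: 1027 = 4^(4 + 1) + 3; at 5: 5^(5 + 1) + 3 = 15628; next = 15627
base 5: 15627 = 5^(5 + 1) + 2; at 6: 6^(6 + 1) + 2 = 279938; next = 279937
base 6: 279937 = 6^(6 + 1) + 1; at 7: 7^(7 + 1) + 1 = 5764802; next = 5764801
base 7: 5764801 = 7^(7 + 1); at 8: 8^(8 + 1) = 134217728; next = 134217727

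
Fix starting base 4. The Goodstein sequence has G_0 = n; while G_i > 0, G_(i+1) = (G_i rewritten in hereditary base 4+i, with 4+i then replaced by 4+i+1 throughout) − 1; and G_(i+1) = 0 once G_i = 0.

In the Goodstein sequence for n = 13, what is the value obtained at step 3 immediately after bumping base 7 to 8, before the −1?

20

G_0 = 13. HB_4(13) = 3·4 + 1. Bump = 16. G_1 = 15.
G_1 = 15. HB_5(15) = 3·5. Bump = 18. G_2 = 17.
G_2 = 17. HB_6(17) = 2·6 + 5. Bump = 19. G_3 = 18.
G_3 = 18. HB_7(18) = 2·7 + 4. Bump = 20. G_4 = 19.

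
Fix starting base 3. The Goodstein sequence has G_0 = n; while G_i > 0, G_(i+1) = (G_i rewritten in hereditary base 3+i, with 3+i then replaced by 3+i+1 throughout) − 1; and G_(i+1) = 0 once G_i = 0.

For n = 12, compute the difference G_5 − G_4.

14

step 0: 12 = 3^2 + 3; sub 4 for 3: 4^2 + 4; = 20; G_1 = 20−1 = 19
step 1: 19 = 4^2 + 3; sub 5 for 4: 5^2 + 3; = 28; G_2 = 28−1 = 27
step 2: 27 = 5^2 + 2; sub 6 for 5: 6^2 + 2; = 38; G_3 = 38−1 = 37
step 3: 37 = 6^2 + 1; sub 7 for 6: 7^2 + 1; = 50; G_4 = 50−1 = 49
step 4: 49 = 7^2; sub 8 for 7: 8^2; = 64; G_5 = 64−1 = 63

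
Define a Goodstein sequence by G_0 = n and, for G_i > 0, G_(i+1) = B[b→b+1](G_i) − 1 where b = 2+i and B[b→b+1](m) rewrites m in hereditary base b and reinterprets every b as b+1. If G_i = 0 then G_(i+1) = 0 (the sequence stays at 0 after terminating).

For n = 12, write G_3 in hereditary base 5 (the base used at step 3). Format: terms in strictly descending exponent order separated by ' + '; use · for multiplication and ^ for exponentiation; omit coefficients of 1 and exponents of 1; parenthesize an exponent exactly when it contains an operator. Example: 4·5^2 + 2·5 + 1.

5^(5 + 1) + 2·5^2 + 2·5

[0] 12 ≡ 2^(2 + 1) + 2^2 (base 2). Lift 3: 108. −1: 107.
[1] 107 ≡ 3^(3 + 1) + 2·3^2 + 2·3 + 2 (base 3). Lift 4: 1066. −1: 1065.
[2] 1065 ≡ 4^(4 + 1) + 2·4^2 + 2·4 + 1 (base 4). Lift 5: 15686. −1: 15685.
[3] 15685 ≡ 5^(5 + 1) + 2·5^2 + 2·5 (base 5). Lift 6: 280020. −1: 280019.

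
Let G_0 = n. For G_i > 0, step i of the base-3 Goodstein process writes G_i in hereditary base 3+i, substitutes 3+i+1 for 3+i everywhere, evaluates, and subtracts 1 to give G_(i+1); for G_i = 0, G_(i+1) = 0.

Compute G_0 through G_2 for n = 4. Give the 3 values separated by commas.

step 0: 4 = 3 + 1; sub 4 for 3: 4 + 1; = 5; G_1 = 5−1 = 4
step 1: 4 = 4; sub 5 for 4: 5; = 5; G_2 = 5−1 = 4

4, 4, 4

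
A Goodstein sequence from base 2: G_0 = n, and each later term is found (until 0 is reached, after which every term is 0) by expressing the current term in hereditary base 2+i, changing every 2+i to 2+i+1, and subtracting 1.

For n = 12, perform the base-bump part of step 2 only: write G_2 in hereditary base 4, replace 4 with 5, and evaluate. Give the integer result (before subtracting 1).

15686

step 0: 12 = 2^(2 + 1) + 2^2; sub 3 for 2: 3^(3 + 1) + 3^3; = 108; G_1 = 108−1 = 107
step 1: 107 = 3^(3 + 1) + 2·3^2 + 2·3 + 2; sub 4 for 3: 4^(4 + 1) + 2·4^2 + 2·4 + 2; = 1066; G_2 = 1066−1 = 1065
step 2: 1065 = 4^(4 + 1) + 2·4^2 + 2·4 + 1; sub 5 for 4: 5^(5 + 1) + 2·5^2 + 2·5 + 1; = 15686; G_3 = 15686−1 = 15685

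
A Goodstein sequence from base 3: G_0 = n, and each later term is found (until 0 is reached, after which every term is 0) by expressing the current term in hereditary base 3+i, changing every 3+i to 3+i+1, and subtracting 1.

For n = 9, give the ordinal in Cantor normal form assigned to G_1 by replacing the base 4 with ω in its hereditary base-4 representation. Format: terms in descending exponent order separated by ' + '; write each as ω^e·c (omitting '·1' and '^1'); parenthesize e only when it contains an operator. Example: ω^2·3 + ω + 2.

ω·3 + 3

[0] 9 ≡ 3^2 (base 3). Lift 4: 16. −1: 15.
[1] 15 ≡ 3·4 + 3 (base 4). Lift 5: 18. −1: 17.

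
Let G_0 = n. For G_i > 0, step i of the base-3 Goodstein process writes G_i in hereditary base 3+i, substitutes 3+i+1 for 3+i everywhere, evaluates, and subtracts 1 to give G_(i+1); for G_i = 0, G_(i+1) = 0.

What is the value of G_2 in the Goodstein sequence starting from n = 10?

24

G_0=10  [base 3] 3^2 + 1  →[3↦4]→  4^2 + 1 = 17  −1 ⇒ G_1=16
G_1=16  [base 4] 4^2  →[4↦5]→  5^2 = 25  −1 ⇒ G_2=24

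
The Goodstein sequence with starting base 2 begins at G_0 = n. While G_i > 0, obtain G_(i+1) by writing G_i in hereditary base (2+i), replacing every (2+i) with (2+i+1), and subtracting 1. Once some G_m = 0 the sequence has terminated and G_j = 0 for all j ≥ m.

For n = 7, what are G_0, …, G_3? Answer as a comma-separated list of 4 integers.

7, 30, 259, 3127

i=0: 7 = 2^2 + 2 + 1 (b=2); 2→3: 3^3 + 3 + 1 = 31; 31−1 = 30
i=1: 30 = 3^3 + 3 (b=3); 3→4: 4^4 + 4 = 260; 260−1 = 259
i=2: 259 = 4^4 + 3 (b=4); 4→5: 5^5 + 3 = 3128; 3128−1 = 3127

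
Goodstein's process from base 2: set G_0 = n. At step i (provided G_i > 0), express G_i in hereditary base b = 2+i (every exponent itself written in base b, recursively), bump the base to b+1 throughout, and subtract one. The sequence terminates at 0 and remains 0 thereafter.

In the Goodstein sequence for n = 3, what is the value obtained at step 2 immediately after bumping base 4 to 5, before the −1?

3

G_0 = 3. HB_2(3) = 2 + 1. Bump = 4. G_1 = 3.
G_1 = 3. HB_3(3) = 3. Bump = 4. G_2 = 3.
G_2 = 3. HB_4(3) = 3. Bump = 3. G_3 = 2.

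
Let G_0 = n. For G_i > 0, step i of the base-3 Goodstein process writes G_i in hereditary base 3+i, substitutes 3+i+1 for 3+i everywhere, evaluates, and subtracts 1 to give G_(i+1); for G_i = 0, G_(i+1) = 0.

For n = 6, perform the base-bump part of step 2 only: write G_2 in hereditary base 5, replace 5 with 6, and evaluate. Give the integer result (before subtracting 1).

8

G_0 = 6. HB_3(6) = 2·3. Bump = 8. G_1 = 7.
G_1 = 7. HB_4(7) = 4 + 3. Bump = 8. G_2 = 7.
G_2 = 7. HB_5(7) = 5 + 2. Bump = 8. G_3 = 7.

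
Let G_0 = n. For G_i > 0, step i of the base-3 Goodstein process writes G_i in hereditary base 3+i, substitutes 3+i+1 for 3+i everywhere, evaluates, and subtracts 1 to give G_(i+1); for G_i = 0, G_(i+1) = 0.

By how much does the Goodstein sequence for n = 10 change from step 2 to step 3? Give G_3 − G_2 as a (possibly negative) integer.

3

step 0: 10 = 3^2 + 1; sub 4 for 3: 4^2 + 1; = 17; G_1 = 17−1 = 16
step 1: 16 = 4^2; sub 5 for 4: 5^2; = 25; G_2 = 25−1 = 24
step 2: 24 = 4·5 + 4; sub 6 for 5: 4·6 + 4; = 28; G_3 = 28−1 = 27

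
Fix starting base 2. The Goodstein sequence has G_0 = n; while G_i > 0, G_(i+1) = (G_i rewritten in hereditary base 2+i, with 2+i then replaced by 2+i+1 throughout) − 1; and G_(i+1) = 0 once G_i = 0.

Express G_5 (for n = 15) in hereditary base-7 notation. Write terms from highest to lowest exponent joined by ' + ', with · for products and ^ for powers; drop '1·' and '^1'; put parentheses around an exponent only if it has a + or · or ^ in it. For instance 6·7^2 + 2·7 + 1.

7^(7 + 1) + 7^7

(0) 15|_2 = 2^(2 + 1) + 2^2 + 2 + 1 ↦ 3^(3 + 1) + 3^3 + 3 + 1|_3 = 112 ⇒ 111
(1) 111|_3 = 3^(3 + 1) + 3^3 + 3 ↦ 4^(4 + 1) + 4^4 + 4|_4 = 1284 ⇒ 1283
(2) 1283|_4 = 4^(4 + 1) + 4^4 + 3 ↦ 5^(5 + 1) + 5^5 + 3|_5 = 18753 ⇒ 18752
(3) 18752|_5 = 5^(5 + 1) + 5^5 + 2 ↦ 6^(6 + 1) + 6^6 + 2|_6 = 326594 ⇒ 326593
(4) 326593|_6 = 6^(6 + 1) + 6^6 + 1 ↦ 7^(7 + 1) + 7^7 + 1|_7 = 6588345 ⇒ 6588344
(5) 6588344|_7 = 7^(7 + 1) + 7^7 ↦ 8^(8 + 1) + 8^8|_8 = 150994944 ⇒ 150994943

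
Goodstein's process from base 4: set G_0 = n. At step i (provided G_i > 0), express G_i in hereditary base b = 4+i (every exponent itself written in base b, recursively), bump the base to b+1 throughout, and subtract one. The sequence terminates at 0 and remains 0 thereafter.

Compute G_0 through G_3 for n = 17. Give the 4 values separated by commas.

(0) 17|_4 = 4^2 + 1 ↦ 5^2 + 1|_5 = 26 ⇒ 25
(1) 25|_5 = 5^2 ↦ 6^2|_6 = 36 ⇒ 35
(2) 35|_6 = 5·6 + 5 ↦ 5·7 + 5|_7 = 40 ⇒ 39

17, 25, 35, 39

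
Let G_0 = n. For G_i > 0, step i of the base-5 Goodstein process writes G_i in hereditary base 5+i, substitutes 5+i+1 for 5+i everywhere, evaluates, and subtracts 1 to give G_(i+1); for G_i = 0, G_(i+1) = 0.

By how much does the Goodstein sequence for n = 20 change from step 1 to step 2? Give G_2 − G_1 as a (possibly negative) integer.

2

[0] 20 ≡ 4·5 (base 5). Lift 6: 24. −1: 23.
[1] 23 ≡ 3·6 + 5 (base 6). Lift 7: 26. −1: 25.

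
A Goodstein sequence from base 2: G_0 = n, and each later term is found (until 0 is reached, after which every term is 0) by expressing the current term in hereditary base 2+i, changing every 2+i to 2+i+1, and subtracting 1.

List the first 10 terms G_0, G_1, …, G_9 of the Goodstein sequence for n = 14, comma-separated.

14, 110, 1281, 18750, 326591, 5862840, 134404971, 3487116548, 100000555551, 3138429262496

(0) 14|_2 = 2^(2 + 1) + 2^2 + 2 ↦ 3^(3 + 1) + 3^3 + 3|_3 = 111 ⇒ 110
(1) 110|_3 = 3^(3 + 1) + 3^3 + 2 ↦ 4^(4 + 1) + 4^4 + 2|_4 = 1282 ⇒ 1281
(2) 1281|_4 = 4^(4 + 1) + 4^4 + 1 ↦ 5^(5 + 1) + 5^5 + 1|_5 = 18751 ⇒ 18750
(3) 18750|_5 = 5^(5 + 1) + 5^5 ↦ 6^(6 + 1) + 6^6|_6 = 326592 ⇒ 326591
(4) 326591|_6 = 6^(6 + 1) + 5·6^5 + 5·6^4 + 5·6^3 + 5·6^2 + 5·6 + 5 ↦ 7^(7 + 1) + 5·7^5 + 5·7^4 + 5·7^3 + 5·7^2 + 5·7 + 5|_7 = 5862841 ⇒ 5862840
(5) 5862840|_7 = 7^(7 + 1) + 5·7^5 + 5·7^4 + 5·7^3 + 5·7^2 + 5·7 + 4 ↦ 8^(8 + 1) + 5·8^5 + 5·8^4 + 5·8^3 + 5·8^2 + 5·8 + 4|_8 = 134404972 ⇒ 134404971
(6) 134404971|_8 = 8^(8 + 1) + 5·8^5 + 5·8^4 + 5·8^3 + 5·8^2 + 5·8 + 3 ↦ 9^(9 + 1) + 5·9^5 + 5·9^4 + 5·9^3 + 5·9^2 + 5·9 + 3|_9 = 3487116549 ⇒ 3487116548
(7) 3487116548|_9 = 9^(9 + 1) + 5·9^5 + 5·9^4 + 5·9^3 + 5·9^2 + 5·9 + 2 ↦ 10^(10 + 1) + 5·10^5 + 5·10^4 + 5·10^3 + 5·10^2 + 5·10 + 2|_10 = 100000555552 ⇒ 100000555551
(8) 100000555551|_10 = 10^(10 + 1) + 5·10^5 + 5·10^4 + 5·10^3 + 5·10^2 + 5·10 + 1 ↦ 11^(11 + 1) + 5·11^5 + 5·11^4 + 5·11^3 + 5·11^2 + 5·11 + 1|_11 = 3138429262497 ⇒ 3138429262496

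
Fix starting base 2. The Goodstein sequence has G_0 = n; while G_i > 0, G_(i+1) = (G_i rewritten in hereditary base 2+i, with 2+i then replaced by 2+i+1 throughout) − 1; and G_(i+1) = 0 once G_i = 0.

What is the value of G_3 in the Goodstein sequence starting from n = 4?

(0) 4|_2 = 2^2 ↦ 3^3|_3 = 27 ⇒ 26
(1) 26|_3 = 2·3^2 + 2·3 + 2 ↦ 2·4^2 + 2·4 + 2|_4 = 42 ⇒ 41
(2) 41|_4 = 2·4^2 + 2·4 + 1 ↦ 2·5^2 + 2·5 + 1|_5 = 61 ⇒ 60

60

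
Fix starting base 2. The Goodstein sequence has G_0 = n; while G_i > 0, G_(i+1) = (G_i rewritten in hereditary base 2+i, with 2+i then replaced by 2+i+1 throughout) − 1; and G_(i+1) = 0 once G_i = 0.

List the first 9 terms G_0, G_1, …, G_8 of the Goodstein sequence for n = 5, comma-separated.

base 2: 5 = 2^2 + 1; at 3: 3^3 + 1 = 28; next = 27
base 3: 27 = 3^3; at 4: 4^4 = 256; next = 255
base 4: 255 = 3·4^3 + 3·4^2 + 3·4 + 3; at 5: 3·5^3 + 3·5^2 + 3·5 + 3 = 468; next = 467
base 5: 467 = 3·5^3 + 3·5^2 + 3·5 + 2; at 6: 3·6^3 + 3·6^2 + 3·6 + 2 = 776; next = 775
base 6: 775 = 3·6^3 + 3·6^2 + 3·6 + 1; at 7: 3·7^3 + 3·7^2 + 3·7 + 1 = 1198; next = 1197
base 7: 1197 = 3·7^3 + 3·7^2 + 3·7; at 8: 3·8^3 + 3·8^2 + 3·8 = 1752; next = 1751
base 8: 1751 = 3·8^3 + 3·8^2 + 2·8 + 7; at 9: 3·9^3 + 3·9^2 + 2·9 + 7 = 2455; next = 2454
base 9: 2454 = 3·9^3 + 3·9^2 + 2·9 + 6; at 10: 3·10^3 + 3·10^2 + 2·10 + 6 = 3326; next = 3325

5, 27, 255, 467, 775, 1197, 1751, 2454, 3325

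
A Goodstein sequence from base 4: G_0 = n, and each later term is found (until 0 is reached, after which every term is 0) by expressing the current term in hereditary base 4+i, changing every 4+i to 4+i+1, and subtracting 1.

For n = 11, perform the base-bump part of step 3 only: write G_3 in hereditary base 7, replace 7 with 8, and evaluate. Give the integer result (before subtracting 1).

16

11 —HB4→ 2·4 + 3 —bump→ 2·5 + 3 = 13 —(−1)→ 12
12 —HB5→ 2·5 + 2 —bump→ 2·6 + 2 = 14 —(−1)→ 13
13 —HB6→ 2·6 + 1 —bump→ 2·7 + 1 = 15 —(−1)→ 14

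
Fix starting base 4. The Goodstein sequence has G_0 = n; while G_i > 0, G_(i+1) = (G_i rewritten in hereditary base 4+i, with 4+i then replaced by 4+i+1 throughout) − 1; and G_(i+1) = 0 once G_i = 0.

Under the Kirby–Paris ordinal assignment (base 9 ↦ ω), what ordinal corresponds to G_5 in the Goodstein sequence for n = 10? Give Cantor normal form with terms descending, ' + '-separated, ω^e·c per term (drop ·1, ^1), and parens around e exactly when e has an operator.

ω + 4

(0) 10|_4 = 2·4 + 2 ↦ 2·5 + 2|_5 = 12 ⇒ 11
(1) 11|_5 = 2·5 + 1 ↦ 2·6 + 1|_6 = 13 ⇒ 12
(2) 12|_6 = 2·6 ↦ 2·7|_7 = 14 ⇒ 13
(3) 13|_7 = 7 + 6 ↦ 8 + 6|_8 = 14 ⇒ 13
(4) 13|_8 = 8 + 5 ↦ 9 + 5|_9 = 14 ⇒ 13
(5) 13|_9 = 9 + 4 ↦ 10 + 4|_10 = 14 ⇒ 13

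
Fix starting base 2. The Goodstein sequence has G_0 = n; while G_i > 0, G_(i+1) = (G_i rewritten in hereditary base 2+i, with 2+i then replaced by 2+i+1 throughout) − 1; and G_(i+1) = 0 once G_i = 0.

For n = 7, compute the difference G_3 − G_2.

7 —HB2→ 2^2 + 2 + 1 —bump→ 3^3 + 3 + 1 = 31 —(−1)→ 30
30 —HB3→ 3^3 + 3 —bump→ 4^4 + 4 = 260 —(−1)→ 259
259 —HB4→ 4^4 + 3 —bump→ 5^5 + 3 = 3128 —(−1)→ 3127

2868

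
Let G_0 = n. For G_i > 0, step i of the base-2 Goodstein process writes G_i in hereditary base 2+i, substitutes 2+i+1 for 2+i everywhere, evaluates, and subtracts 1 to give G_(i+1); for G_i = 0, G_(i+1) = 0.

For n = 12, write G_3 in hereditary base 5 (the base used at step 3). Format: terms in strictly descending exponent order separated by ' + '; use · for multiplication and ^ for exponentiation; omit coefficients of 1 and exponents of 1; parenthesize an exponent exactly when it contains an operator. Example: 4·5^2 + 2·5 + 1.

G_0 = 12. HB_2(12) = 2^(2 + 1) + 2^2. Bump = 108. G_1 = 107.
G_1 = 107. HB_3(107) = 3^(3 + 1) + 2·3^2 + 2·3 + 2. Bump = 1066. G_2 = 1065.
G_2 = 1065. HB_4(1065) = 4^(4 + 1) + 2·4^2 + 2·4 + 1. Bump = 15686. G_3 = 15685.
G_3 = 15685. HB_5(15685) = 5^(5 + 1) + 2·5^2 + 2·5. Bump = 280020. G_4 = 280019.

5^(5 + 1) + 2·5^2 + 2·5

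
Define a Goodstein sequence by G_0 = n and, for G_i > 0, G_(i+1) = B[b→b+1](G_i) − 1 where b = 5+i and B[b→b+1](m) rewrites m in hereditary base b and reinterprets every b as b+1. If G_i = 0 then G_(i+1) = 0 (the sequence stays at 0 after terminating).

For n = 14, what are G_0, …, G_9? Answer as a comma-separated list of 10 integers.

14, 15, 16, 17, 18, 19, 19, 19, 19, 19

[0] 14 ≡ 2·5 + 4 (base 5). Lift 6: 16. −1: 15.
[1] 15 ≡ 2·6 + 3 (base 6). Lift 7: 17. −1: 16.
[2] 16 ≡ 2·7 + 2 (base 7). Lift 8: 18. −1: 17.
[3] 17 ≡ 2·8 + 1 (base 8). Lift 9: 19. −1: 18.
[4] 18 ≡ 2·9 (base 9). Lift 10: 20. −1: 19.
[5] 19 ≡ 10 + 9 (base 10). Lift 11: 20. −1: 19.
[6] 19 ≡ 11 + 8 (base 11). Lift 12: 20. −1: 19.
[7] 19 ≡ 12 + 7 (base 12). Lift 13: 20. −1: 19.
[8] 19 ≡ 13 + 6 (base 13). Lift 14: 20. −1: 19.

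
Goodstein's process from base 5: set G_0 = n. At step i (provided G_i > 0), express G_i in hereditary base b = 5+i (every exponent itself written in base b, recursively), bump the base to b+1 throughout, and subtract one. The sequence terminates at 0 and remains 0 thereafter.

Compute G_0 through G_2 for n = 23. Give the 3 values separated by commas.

G_0=23  [base 5] 4·5 + 3  →[5↦6]→  4·6 + 3 = 27  −1 ⇒ G_1=26
G_1=26  [base 6] 4·6 + 2  →[6↦7]→  4·7 + 2 = 30  −1 ⇒ G_2=29

23, 26, 29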